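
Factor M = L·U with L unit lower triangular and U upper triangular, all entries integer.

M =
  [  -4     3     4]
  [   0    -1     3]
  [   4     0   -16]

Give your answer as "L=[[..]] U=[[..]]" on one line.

L=[[1,0,0],[0,1,0],[-1,-3,1]] U=[[-4,3,4],[0,-1,3],[0,0,-3]]

  r1 -= 0·r0 → [0,-1,3]
  r2 -= -1·r0 → [0,3,-12]
  r2 -= -3·r1 → [0,0,-3]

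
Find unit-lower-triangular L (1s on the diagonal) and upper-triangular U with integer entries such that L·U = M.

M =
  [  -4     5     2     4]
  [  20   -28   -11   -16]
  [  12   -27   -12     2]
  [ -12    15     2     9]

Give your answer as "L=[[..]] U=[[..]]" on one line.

  row1 -= -5·row0 → [0,-3,-1,4]
  row2 -= -3·row0 → [0,-12,-6,14]
  row3 -= 3·row0 → [0,0,-4,-3]
  row2 -= 4·row1 → [0,0,-2,-2]
  row3 -= 0·row1 → [0,0,-4,-3]
  row3 -= 2·row2 → [0,0,0,1]

L=[[1,0,0,0],[-5,1,0,0],[-3,4,1,0],[3,0,2,1]] U=[[-4,5,2,4],[0,-3,-1,4],[0,0,-2,-2],[0,0,0,1]]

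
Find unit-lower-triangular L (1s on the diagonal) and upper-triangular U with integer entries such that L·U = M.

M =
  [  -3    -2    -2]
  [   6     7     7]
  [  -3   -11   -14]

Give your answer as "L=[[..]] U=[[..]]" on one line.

  r1 -= -2·r0 → [0,3,3]
  r2 -= 1·r0 → [0,-9,-12]
  r2 -= -3·r1 → [0,0,-3]

L=[[1,0,0],[-2,1,0],[1,-3,1]] U=[[-3,-2,-2],[0,3,3],[0,0,-3]]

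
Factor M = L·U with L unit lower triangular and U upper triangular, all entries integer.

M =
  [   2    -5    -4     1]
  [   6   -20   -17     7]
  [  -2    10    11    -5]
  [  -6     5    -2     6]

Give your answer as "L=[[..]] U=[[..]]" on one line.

L=[[1,0,0,0],[3,1,0,0],[-1,-1,1,0],[-3,2,-2,1]] U=[[2,-5,-4,1],[0,-5,-5,4],[0,0,2,0],[0,0,0,1]]

  R1 -= 3·R0 → [0,-5,-5,4]
  R2 -= -1·R0 → [0,5,7,-4]
  R3 -= -3·R0 → [0,-10,-14,9]
  R2 -= -1·R1 → [0,0,2,0]
  R3 -= 2·R1 → [0,0,-4,1]
  R3 -= -2·R2 → [0,0,0,1]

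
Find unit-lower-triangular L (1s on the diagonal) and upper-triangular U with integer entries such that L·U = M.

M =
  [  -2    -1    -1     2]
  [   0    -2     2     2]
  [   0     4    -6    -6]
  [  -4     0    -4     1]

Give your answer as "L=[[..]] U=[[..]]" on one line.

L=[[1,0,0,0],[0,1,0,0],[0,-2,1,0],[2,-1,0,1]] U=[[-2,-1,-1,2],[0,-2,2,2],[0,0,-2,-2],[0,0,0,-1]]

  row1 -= 0·row0 → [0,-2,2,2]
  row2 -= 0·row0 → [0,4,-6,-6]
  row3 -= 2·row0 → [0,2,-2,-3]
  row2 -= -2·row1 → [0,0,-2,-2]
  row3 -= -1·row1 → [0,0,0,-1]
  row3 -= 0·row2 → [0,0,0,-1]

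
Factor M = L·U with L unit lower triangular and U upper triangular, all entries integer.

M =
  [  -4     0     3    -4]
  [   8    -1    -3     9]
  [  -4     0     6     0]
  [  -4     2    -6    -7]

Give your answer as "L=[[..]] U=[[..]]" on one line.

L=[[1,0,0,0],[-2,1,0,0],[1,0,1,0],[1,-2,-1,1]] U=[[-4,0,3,-4],[0,-1,3,1],[0,0,3,4],[0,0,0,3]]

  R1 -= -2·R0 → [0,-1,3,1]
  R2 -= 1·R0 → [0,0,3,4]
  R3 -= 1·R0 → [0,2,-9,-3]
  R2 -= 0·R1 → [0,0,3,4]
  R3 -= -2·R1 → [0,0,-3,-1]
  R3 -= -1·R2 → [0,0,0,3]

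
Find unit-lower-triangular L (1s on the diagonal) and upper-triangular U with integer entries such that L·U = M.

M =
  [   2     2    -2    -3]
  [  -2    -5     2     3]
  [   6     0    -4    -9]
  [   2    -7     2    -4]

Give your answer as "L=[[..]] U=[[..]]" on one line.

  row1 -= -1·row0 → [0,-3,0,0]
  row2 -= 3·row0 → [0,-6,2,0]
  row3 -= 1·row0 → [0,-9,4,-1]
  row2 -= 2·row1 → [0,0,2,0]
  row3 -= 3·row1 → [0,0,4,-1]
  row3 -= 2·row2 → [0,0,0,-1]

L=[[1,0,0,0],[-1,1,0,0],[3,2,1,0],[1,3,2,1]] U=[[2,2,-2,-3],[0,-3,0,0],[0,0,2,0],[0,0,0,-1]]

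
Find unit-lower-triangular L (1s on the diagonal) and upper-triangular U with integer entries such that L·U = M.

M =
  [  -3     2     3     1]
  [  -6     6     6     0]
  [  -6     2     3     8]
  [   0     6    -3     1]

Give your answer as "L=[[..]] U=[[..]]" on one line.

L=[[1,0,0,0],[2,1,0,0],[2,-1,1,0],[0,3,1,1]] U=[[-3,2,3,1],[0,2,0,-2],[0,0,-3,4],[0,0,0,3]]

  R1 -= 2·R0 → [0,2,0,-2]
  R2 -= 2·R0 → [0,-2,-3,6]
  R3 -= 0·R0 → [0,6,-3,1]
  R2 -= -1·R1 → [0,0,-3,4]
  R3 -= 3·R1 → [0,0,-3,7]
  R3 -= 1·R2 → [0,0,0,3]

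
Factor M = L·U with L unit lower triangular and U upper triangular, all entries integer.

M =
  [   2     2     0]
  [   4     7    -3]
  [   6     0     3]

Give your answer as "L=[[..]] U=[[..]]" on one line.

L=[[1,0,0],[2,1,0],[3,-2,1]] U=[[2,2,0],[0,3,-3],[0,0,-3]]

  R1 -= 2·R0 → [0,3,-3]
  R2 -= 3·R0 → [0,-6,3]
  R2 -= -2·R1 → [0,0,-3]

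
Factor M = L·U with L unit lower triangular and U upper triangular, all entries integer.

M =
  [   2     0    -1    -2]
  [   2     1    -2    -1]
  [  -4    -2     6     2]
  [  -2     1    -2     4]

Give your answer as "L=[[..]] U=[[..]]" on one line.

L=[[1,0,0,0],[1,1,0,0],[-2,-2,1,0],[-1,1,-1,1]] U=[[2,0,-1,-2],[0,1,-1,1],[0,0,2,0],[0,0,0,1]]

  row1 -= 1·row0 → [0,1,-1,1]
  row2 -= -2·row0 → [0,-2,4,-2]
  row3 -= -1·row0 → [0,1,-3,2]
  row2 -= -2·row1 → [0,0,2,0]
  row3 -= 1·row1 → [0,0,-2,1]
  row3 -= -1·row2 → [0,0,0,1]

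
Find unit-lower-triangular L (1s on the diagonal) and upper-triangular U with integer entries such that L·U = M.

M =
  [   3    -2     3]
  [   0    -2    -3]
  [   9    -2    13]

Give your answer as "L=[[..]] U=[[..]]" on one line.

L=[[1,0,0],[0,1,0],[3,-2,1]] U=[[3,-2,3],[0,-2,-3],[0,0,-2]]

  row1 -= 0·row0 → [0,-2,-3]
  row2 -= 3·row0 → [0,4,4]
  row2 -= -2·row1 → [0,0,-2]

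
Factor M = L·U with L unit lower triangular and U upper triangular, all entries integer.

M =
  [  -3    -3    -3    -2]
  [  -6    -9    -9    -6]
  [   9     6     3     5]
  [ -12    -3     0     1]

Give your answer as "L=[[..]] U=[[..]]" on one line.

  row1 -= 2·row0 → [0,-3,-3,-2]
  row2 -= -3·row0 → [0,-3,-6,-1]
  row3 -= 4·row0 → [0,9,12,9]
  row2 -= 1·row1 → [0,0,-3,1]
  row3 -= -3·row1 → [0,0,3,3]
  row3 -= -1·row2 → [0,0,0,4]

L=[[1,0,0,0],[2,1,0,0],[-3,1,1,0],[4,-3,-1,1]] U=[[-3,-3,-3,-2],[0,-3,-3,-2],[0,0,-3,1],[0,0,0,4]]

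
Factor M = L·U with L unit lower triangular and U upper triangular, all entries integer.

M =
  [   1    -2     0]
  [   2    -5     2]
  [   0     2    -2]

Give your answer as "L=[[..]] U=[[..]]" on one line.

L=[[1,0,0],[2,1,0],[0,-2,1]] U=[[1,-2,0],[0,-1,2],[0,0,2]]

  row1 -= 2·row0 → [0,-1,2]
  row2 -= 0·row0 → [0,2,-2]
  row2 -= -2·row1 → [0,0,2]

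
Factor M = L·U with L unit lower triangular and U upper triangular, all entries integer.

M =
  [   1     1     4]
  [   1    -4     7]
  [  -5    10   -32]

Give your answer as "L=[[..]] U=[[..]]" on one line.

  r1 -= 1·r0 → [0,-5,3]
  r2 -= -5·r0 → [0,15,-12]
  r2 -= -3·r1 → [0,0,-3]

L=[[1,0,0],[1,1,0],[-5,-3,1]] U=[[1,1,4],[0,-5,3],[0,0,-3]]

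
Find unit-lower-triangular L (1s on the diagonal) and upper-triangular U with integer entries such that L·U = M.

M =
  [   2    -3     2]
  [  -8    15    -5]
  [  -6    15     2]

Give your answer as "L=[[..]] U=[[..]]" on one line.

  row1 -= -4·row0 → [0,3,3]
  row2 -= -3·row0 → [0,6,8]
  row2 -= 2·row1 → [0,0,2]

L=[[1,0,0],[-4,1,0],[-3,2,1]] U=[[2,-3,2],[0,3,3],[0,0,2]]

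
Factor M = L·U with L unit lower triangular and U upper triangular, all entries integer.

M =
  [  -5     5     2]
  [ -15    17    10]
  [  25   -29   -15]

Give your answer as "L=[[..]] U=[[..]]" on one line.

L=[[1,0,0],[3,1,0],[-5,-2,1]] U=[[-5,5,2],[0,2,4],[0,0,3]]

  row1 -= 3·row0 → [0,2,4]
  row2 -= -5·row0 → [0,-4,-5]
  row2 -= -2·row1 → [0,0,3]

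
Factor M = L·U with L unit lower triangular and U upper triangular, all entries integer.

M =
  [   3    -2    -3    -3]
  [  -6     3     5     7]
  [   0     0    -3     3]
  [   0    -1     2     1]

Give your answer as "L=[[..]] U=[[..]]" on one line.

L=[[1,0,0,0],[-2,1,0,0],[0,0,1,0],[0,1,-1,1]] U=[[3,-2,-3,-3],[0,-1,-1,1],[0,0,-3,3],[0,0,0,3]]

  R1 -= -2·R0 → [0,-1,-1,1]
  R2 -= 0·R0 → [0,0,-3,3]
  R3 -= 0·R0 → [0,-1,2,1]
  R2 -= 0·R1 → [0,0,-3,3]
  R3 -= 1·R1 → [0,0,3,0]
  R3 -= -1·R2 → [0,0,0,3]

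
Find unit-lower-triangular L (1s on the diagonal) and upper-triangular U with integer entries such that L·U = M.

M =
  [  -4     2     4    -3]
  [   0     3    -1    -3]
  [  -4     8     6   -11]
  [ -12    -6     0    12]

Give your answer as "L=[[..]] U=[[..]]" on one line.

  row1 -= 0·row0 → [0,3,-1,-3]
  row2 -= 1·row0 → [0,6,2,-8]
  row3 -= 3·row0 → [0,-12,-12,21]
  row2 -= 2·row1 → [0,0,4,-2]
  row3 -= -4·row1 → [0,0,-16,9]
  row3 -= -4·row2 → [0,0,0,1]

L=[[1,0,0,0],[0,1,0,0],[1,2,1,0],[3,-4,-4,1]] U=[[-4,2,4,-3],[0,3,-1,-3],[0,0,4,-2],[0,0,0,1]]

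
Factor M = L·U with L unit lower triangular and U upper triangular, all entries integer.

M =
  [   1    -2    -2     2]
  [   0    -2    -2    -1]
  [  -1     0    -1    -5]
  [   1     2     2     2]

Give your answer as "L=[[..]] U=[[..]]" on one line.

  R1 -= 0·R0 → [0,-2,-2,-1]
  R2 -= -1·R0 → [0,-2,-3,-3]
  R3 -= 1·R0 → [0,4,4,0]
  R2 -= 1·R1 → [0,0,-1,-2]
  R3 -= -2·R1 → [0,0,0,-2]
  R3 -= 0·R2 → [0,0,0,-2]

L=[[1,0,0,0],[0,1,0,0],[-1,1,1,0],[1,-2,0,1]] U=[[1,-2,-2,2],[0,-2,-2,-1],[0,0,-1,-2],[0,0,0,-2]]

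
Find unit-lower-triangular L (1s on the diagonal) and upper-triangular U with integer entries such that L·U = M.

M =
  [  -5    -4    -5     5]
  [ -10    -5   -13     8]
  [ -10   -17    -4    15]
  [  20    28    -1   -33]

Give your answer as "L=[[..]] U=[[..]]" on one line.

  row1 -= 2·row0 → [0,3,-3,-2]
  row2 -= 2·row0 → [0,-9,6,5]
  row3 -= -4·row0 → [0,12,-21,-13]
  row2 -= -3·row1 → [0,0,-3,-1]
  row3 -= 4·row1 → [0,0,-9,-5]
  row3 -= 3·row2 → [0,0,0,-2]

L=[[1,0,0,0],[2,1,0,0],[2,-3,1,0],[-4,4,3,1]] U=[[-5,-4,-5,5],[0,3,-3,-2],[0,0,-3,-1],[0,0,0,-2]]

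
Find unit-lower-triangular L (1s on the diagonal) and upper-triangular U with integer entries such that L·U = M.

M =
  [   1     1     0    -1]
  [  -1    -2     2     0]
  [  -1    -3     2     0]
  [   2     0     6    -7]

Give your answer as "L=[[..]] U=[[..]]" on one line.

L=[[1,0,0,0],[-1,1,0,0],[-1,2,1,0],[2,2,-1,1]] U=[[1,1,0,-1],[0,-1,2,-1],[0,0,-2,1],[0,0,0,-2]]

  row1 -= -1·row0 → [0,-1,2,-1]
  row2 -= -1·row0 → [0,-2,2,-1]
  row3 -= 2·row0 → [0,-2,6,-5]
  row2 -= 2·row1 → [0,0,-2,1]
  row3 -= 2·row1 → [0,0,2,-3]
  row3 -= -1·row2 → [0,0,0,-2]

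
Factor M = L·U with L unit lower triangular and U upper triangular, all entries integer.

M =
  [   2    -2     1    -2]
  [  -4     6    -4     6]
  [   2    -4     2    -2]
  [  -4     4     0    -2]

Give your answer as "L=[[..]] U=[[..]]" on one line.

  R1 -= -2·R0 → [0,2,-2,2]
  R2 -= 1·R0 → [0,-2,1,0]
  R3 -= -2·R0 → [0,0,2,-6]
  R2 -= -1·R1 → [0,0,-1,2]
  R3 -= 0·R1 → [0,0,2,-6]
  R3 -= -2·R2 → [0,0,0,-2]

L=[[1,0,0,0],[-2,1,0,0],[1,-1,1,0],[-2,0,-2,1]] U=[[2,-2,1,-2],[0,2,-2,2],[0,0,-1,2],[0,0,0,-2]]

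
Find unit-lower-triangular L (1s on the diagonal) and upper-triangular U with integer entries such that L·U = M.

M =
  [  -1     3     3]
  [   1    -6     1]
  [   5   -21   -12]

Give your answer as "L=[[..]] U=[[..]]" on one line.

  row1 -= -1·row0 → [0,-3,4]
  row2 -= -5·row0 → [0,-6,3]
  row2 -= 2·row1 → [0,0,-5]

L=[[1,0,0],[-1,1,0],[-5,2,1]] U=[[-1,3,3],[0,-3,4],[0,0,-5]]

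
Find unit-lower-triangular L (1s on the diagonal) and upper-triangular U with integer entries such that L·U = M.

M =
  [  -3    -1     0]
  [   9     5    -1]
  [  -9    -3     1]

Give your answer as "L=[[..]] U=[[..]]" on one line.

L=[[1,0,0],[-3,1,0],[3,0,1]] U=[[-3,-1,0],[0,2,-1],[0,0,1]]

  r1 -= -3·r0 → [0,2,-1]
  r2 -= 3·r0 → [0,0,1]
  r2 -= 0·r1 → [0,0,1]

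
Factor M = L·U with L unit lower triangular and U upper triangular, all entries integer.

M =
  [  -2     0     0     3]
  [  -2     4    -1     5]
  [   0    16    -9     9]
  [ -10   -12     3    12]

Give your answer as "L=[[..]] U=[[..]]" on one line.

L=[[1,0,0,0],[1,1,0,0],[0,4,1,0],[5,-3,0,1]] U=[[-2,0,0,3],[0,4,-1,2],[0,0,-5,1],[0,0,0,3]]

  r1 -= 1·r0 → [0,4,-1,2]
  r2 -= 0·r0 → [0,16,-9,9]
  r3 -= 5·r0 → [0,-12,3,-3]
  r2 -= 4·r1 → [0,0,-5,1]
  r3 -= -3·r1 → [0,0,0,3]
  r3 -= 0·r2 → [0,0,0,3]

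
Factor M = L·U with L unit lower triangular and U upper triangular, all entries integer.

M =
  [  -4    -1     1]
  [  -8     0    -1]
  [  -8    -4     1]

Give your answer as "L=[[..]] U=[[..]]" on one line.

L=[[1,0,0],[2,1,0],[2,-1,1]] U=[[-4,-1,1],[0,2,-3],[0,0,-4]]

  row1 -= 2·row0 → [0,2,-3]
  row2 -= 2·row0 → [0,-2,-1]
  row2 -= -1·row1 → [0,0,-4]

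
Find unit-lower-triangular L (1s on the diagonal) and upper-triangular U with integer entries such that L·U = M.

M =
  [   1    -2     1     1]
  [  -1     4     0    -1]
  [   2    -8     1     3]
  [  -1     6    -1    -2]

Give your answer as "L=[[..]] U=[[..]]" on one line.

  row1 -= -1·row0 → [0,2,1,0]
  row2 -= 2·row0 → [0,-4,-1,1]
  row3 -= -1·row0 → [0,4,0,-1]
  row2 -= -2·row1 → [0,0,1,1]
  row3 -= 2·row1 → [0,0,-2,-1]
  row3 -= -2·row2 → [0,0,0,1]

L=[[1,0,0,0],[-1,1,0,0],[2,-2,1,0],[-1,2,-2,1]] U=[[1,-2,1,1],[0,2,1,0],[0,0,1,1],[0,0,0,1]]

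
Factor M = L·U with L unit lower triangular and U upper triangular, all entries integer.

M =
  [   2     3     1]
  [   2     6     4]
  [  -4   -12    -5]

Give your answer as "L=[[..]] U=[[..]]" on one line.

  row1 -= 1·row0 → [0,3,3]
  row2 -= -2·row0 → [0,-6,-3]
  row2 -= -2·row1 → [0,0,3]

L=[[1,0,0],[1,1,0],[-2,-2,1]] U=[[2,3,1],[0,3,3],[0,0,3]]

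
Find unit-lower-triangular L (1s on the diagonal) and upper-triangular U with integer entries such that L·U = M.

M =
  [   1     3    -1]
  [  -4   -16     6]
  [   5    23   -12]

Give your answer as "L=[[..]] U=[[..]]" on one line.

L=[[1,0,0],[-4,1,0],[5,-2,1]] U=[[1,3,-1],[0,-4,2],[0,0,-3]]

  R1 -= -4·R0 → [0,-4,2]
  R2 -= 5·R0 → [0,8,-7]
  R2 -= -2·R1 → [0,0,-3]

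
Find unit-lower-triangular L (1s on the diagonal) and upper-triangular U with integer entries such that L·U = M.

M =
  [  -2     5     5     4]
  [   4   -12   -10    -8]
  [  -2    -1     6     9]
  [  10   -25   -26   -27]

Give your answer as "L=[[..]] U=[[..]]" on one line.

L=[[1,0,0,0],[-2,1,0,0],[1,3,1,0],[-5,0,-1,1]] U=[[-2,5,5,4],[0,-2,0,0],[0,0,1,5],[0,0,0,-2]]

  r1 -= -2·r0 → [0,-2,0,0]
  r2 -= 1·r0 → [0,-6,1,5]
  r3 -= -5·r0 → [0,0,-1,-7]
  r2 -= 3·r1 → [0,0,1,5]
  r3 -= 0·r1 → [0,0,-1,-7]
  r3 -= -1·r2 → [0,0,0,-2]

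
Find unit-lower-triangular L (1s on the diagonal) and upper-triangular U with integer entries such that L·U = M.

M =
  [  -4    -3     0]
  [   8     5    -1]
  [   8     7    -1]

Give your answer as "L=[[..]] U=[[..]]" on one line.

  R1 -= -2·R0 → [0,-1,-1]
  R2 -= -2·R0 → [0,1,-1]
  R2 -= -1·R1 → [0,0,-2]

L=[[1,0,0],[-2,1,0],[-2,-1,1]] U=[[-4,-3,0],[0,-1,-1],[0,0,-2]]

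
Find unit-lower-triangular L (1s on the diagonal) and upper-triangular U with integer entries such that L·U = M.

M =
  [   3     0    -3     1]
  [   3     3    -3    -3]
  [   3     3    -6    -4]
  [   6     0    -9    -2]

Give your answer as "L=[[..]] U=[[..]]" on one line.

  R1 -= 1·R0 → [0,3,0,-4]
  R2 -= 1·R0 → [0,3,-3,-5]
  R3 -= 2·R0 → [0,0,-3,-4]
  R2 -= 1·R1 → [0,0,-3,-1]
  R3 -= 0·R1 → [0,0,-3,-4]
  R3 -= 1·R2 → [0,0,0,-3]

L=[[1,0,0,0],[1,1,0,0],[1,1,1,0],[2,0,1,1]] U=[[3,0,-3,1],[0,3,0,-4],[0,0,-3,-1],[0,0,0,-3]]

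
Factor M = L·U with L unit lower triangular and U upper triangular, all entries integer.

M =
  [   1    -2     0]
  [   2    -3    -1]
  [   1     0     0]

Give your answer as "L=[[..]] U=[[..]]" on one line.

L=[[1,0,0],[2,1,0],[1,2,1]] U=[[1,-2,0],[0,1,-1],[0,0,2]]

  row1 -= 2·row0 → [0,1,-1]
  row2 -= 1·row0 → [0,2,0]
  row2 -= 2·row1 → [0,0,2]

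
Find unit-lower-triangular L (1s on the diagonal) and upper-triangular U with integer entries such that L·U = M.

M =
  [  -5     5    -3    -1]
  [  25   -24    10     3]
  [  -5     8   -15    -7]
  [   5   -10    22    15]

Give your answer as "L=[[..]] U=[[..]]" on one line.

L=[[1,0,0,0],[-5,1,0,0],[1,3,1,0],[-1,-5,-2,1]] U=[[-5,5,-3,-1],[0,1,-5,-2],[0,0,3,0],[0,0,0,4]]

  row1 -= -5·row0 → [0,1,-5,-2]
  row2 -= 1·row0 → [0,3,-12,-6]
  row3 -= -1·row0 → [0,-5,19,14]
  row2 -= 3·row1 → [0,0,3,0]
  row3 -= -5·row1 → [0,0,-6,4]
  row3 -= -2·row2 → [0,0,0,4]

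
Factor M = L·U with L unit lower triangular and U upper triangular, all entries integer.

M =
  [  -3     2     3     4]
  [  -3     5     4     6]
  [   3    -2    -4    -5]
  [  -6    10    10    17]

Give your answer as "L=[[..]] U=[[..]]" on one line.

  R1 -= 1·R0 → [0,3,1,2]
  R2 -= -1·R0 → [0,0,-1,-1]
  R3 -= 2·R0 → [0,6,4,9]
  R2 -= 0·R1 → [0,0,-1,-1]
  R3 -= 2·R1 → [0,0,2,5]
  R3 -= -2·R2 → [0,0,0,3]

L=[[1,0,0,0],[1,1,0,0],[-1,0,1,0],[2,2,-2,1]] U=[[-3,2,3,4],[0,3,1,2],[0,0,-1,-1],[0,0,0,3]]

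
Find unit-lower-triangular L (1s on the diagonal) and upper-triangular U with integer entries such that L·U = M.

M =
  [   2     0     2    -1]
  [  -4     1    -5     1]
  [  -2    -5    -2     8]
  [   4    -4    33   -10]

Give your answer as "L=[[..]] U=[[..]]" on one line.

  r1 -= -2·r0 → [0,1,-1,-1]
  r2 -= -1·r0 → [0,-5,0,7]
  r3 -= 2·r0 → [0,-4,29,-8]
  r2 -= -5·r1 → [0,0,-5,2]
  r3 -= -4·r1 → [0,0,25,-12]
  r3 -= -5·r2 → [0,0,0,-2]

L=[[1,0,0,0],[-2,1,0,0],[-1,-5,1,0],[2,-4,-5,1]] U=[[2,0,2,-1],[0,1,-1,-1],[0,0,-5,2],[0,0,0,-2]]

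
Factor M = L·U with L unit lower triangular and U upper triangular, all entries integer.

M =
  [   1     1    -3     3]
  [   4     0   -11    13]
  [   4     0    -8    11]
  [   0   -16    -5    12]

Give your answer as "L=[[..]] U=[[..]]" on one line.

  R1 -= 4·R0 → [0,-4,1,1]
  R2 -= 4·R0 → [0,-4,4,-1]
  R3 -= 0·R0 → [0,-16,-5,12]
  R2 -= 1·R1 → [0,0,3,-2]
  R3 -= 4·R1 → [0,0,-9,8]
  R3 -= -3·R2 → [0,0,0,2]

L=[[1,0,0,0],[4,1,0,0],[4,1,1,0],[0,4,-3,1]] U=[[1,1,-3,3],[0,-4,1,1],[0,0,3,-2],[0,0,0,2]]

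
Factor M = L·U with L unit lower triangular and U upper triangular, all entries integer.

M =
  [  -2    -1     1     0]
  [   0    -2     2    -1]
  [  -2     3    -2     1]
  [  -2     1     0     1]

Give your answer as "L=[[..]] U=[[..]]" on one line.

L=[[1,0,0,0],[0,1,0,0],[1,-2,1,0],[1,-1,1,1]] U=[[-2,-1,1,0],[0,-2,2,-1],[0,0,1,-1],[0,0,0,1]]

  row1 -= 0·row0 → [0,-2,2,-1]
  row2 -= 1·row0 → [0,4,-3,1]
  row3 -= 1·row0 → [0,2,-1,1]
  row2 -= -2·row1 → [0,0,1,-1]
  row3 -= -1·row1 → [0,0,1,0]
  row3 -= 1·row2 → [0,0,0,1]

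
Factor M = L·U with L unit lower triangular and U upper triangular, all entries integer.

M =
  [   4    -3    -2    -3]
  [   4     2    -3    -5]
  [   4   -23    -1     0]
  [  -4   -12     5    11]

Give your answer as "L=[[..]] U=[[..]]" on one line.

L=[[1,0,0,0],[1,1,0,0],[1,-4,1,0],[-1,-3,0,1]] U=[[4,-3,-2,-3],[0,5,-1,-2],[0,0,-3,-5],[0,0,0,2]]

  row1 -= 1·row0 → [0,5,-1,-2]
  row2 -= 1·row0 → [0,-20,1,3]
  row3 -= -1·row0 → [0,-15,3,8]
  row2 -= -4·row1 → [0,0,-3,-5]
  row3 -= -3·row1 → [0,0,0,2]
  row3 -= 0·row2 → [0,0,0,2]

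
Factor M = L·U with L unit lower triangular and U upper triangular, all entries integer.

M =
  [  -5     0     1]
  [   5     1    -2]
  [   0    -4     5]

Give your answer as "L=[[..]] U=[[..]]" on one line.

L=[[1,0,0],[-1,1,0],[0,-4,1]] U=[[-5,0,1],[0,1,-1],[0,0,1]]

  row1 -= -1·row0 → [0,1,-1]
  row2 -= 0·row0 → [0,-4,5]
  row2 -= -4·row1 → [0,0,1]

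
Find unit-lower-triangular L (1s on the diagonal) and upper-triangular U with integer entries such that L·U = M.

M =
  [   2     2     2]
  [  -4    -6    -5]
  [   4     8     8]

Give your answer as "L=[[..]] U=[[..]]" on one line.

L=[[1,0,0],[-2,1,0],[2,-2,1]] U=[[2,2,2],[0,-2,-1],[0,0,2]]

  r1 -= -2·r0 → [0,-2,-1]
  r2 -= 2·r0 → [0,4,4]
  r2 -= -2·r1 → [0,0,2]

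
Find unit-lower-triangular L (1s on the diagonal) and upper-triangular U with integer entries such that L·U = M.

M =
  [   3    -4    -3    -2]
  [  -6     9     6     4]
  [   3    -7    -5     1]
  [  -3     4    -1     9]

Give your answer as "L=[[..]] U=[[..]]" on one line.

  R1 -= -2·R0 → [0,1,0,0]
  R2 -= 1·R0 → [0,-3,-2,3]
  R3 -= -1·R0 → [0,0,-4,7]
  R2 -= -3·R1 → [0,0,-2,3]
  R3 -= 0·R1 → [0,0,-4,7]
  R3 -= 2·R2 → [0,0,0,1]

L=[[1,0,0,0],[-2,1,0,0],[1,-3,1,0],[-1,0,2,1]] U=[[3,-4,-3,-2],[0,1,0,0],[0,0,-2,3],[0,0,0,1]]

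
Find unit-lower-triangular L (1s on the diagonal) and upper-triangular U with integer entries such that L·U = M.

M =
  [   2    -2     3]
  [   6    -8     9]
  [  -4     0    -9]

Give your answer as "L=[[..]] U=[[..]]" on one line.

L=[[1,0,0],[3,1,0],[-2,2,1]] U=[[2,-2,3],[0,-2,0],[0,0,-3]]

  row1 -= 3·row0 → [0,-2,0]
  row2 -= -2·row0 → [0,-4,-3]
  row2 -= 2·row1 → [0,0,-3]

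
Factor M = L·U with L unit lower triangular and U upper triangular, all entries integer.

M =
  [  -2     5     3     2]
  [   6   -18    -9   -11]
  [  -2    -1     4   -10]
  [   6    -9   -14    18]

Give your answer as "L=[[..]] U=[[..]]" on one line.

  R1 -= -3·R0 → [0,-3,0,-5]
  R2 -= 1·R0 → [0,-6,1,-12]
  R3 -= -3·R0 → [0,6,-5,24]
  R2 -= 2·R1 → [0,0,1,-2]
  R3 -= -2·R1 → [0,0,-5,14]
  R3 -= -5·R2 → [0,0,0,4]

L=[[1,0,0,0],[-3,1,0,0],[1,2,1,0],[-3,-2,-5,1]] U=[[-2,5,3,2],[0,-3,0,-5],[0,0,1,-2],[0,0,0,4]]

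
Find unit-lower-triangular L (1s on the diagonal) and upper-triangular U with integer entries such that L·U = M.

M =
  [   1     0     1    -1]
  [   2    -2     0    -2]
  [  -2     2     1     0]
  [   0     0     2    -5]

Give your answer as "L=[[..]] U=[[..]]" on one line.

  r1 -= 2·r0 → [0,-2,-2,0]
  r2 -= -2·r0 → [0,2,3,-2]
  r3 -= 0·r0 → [0,0,2,-5]
  r2 -= -1·r1 → [0,0,1,-2]
  r3 -= 0·r1 → [0,0,2,-5]
  r3 -= 2·r2 → [0,0,0,-1]

L=[[1,0,0,0],[2,1,0,0],[-2,-1,1,0],[0,0,2,1]] U=[[1,0,1,-1],[0,-2,-2,0],[0,0,1,-2],[0,0,0,-1]]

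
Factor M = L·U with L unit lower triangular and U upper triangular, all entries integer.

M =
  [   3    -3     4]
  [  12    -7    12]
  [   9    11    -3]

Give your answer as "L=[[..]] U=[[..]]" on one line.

  row1 -= 4·row0 → [0,5,-4]
  row2 -= 3·row0 → [0,20,-15]
  row2 -= 4·row1 → [0,0,1]

L=[[1,0,0],[4,1,0],[3,4,1]] U=[[3,-3,4],[0,5,-4],[0,0,1]]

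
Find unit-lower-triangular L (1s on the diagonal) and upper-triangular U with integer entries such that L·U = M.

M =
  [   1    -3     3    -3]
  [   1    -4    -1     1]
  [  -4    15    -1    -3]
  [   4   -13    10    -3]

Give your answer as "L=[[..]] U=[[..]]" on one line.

  row1 -= 1·row0 → [0,-1,-4,4]
  row2 -= -4·row0 → [0,3,11,-15]
  row3 -= 4·row0 → [0,-1,-2,9]
  row2 -= -3·row1 → [0,0,-1,-3]
  row3 -= 1·row1 → [0,0,2,5]
  row3 -= -2·row2 → [0,0,0,-1]

L=[[1,0,0,0],[1,1,0,0],[-4,-3,1,0],[4,1,-2,1]] U=[[1,-3,3,-3],[0,-1,-4,4],[0,0,-1,-3],[0,0,0,-1]]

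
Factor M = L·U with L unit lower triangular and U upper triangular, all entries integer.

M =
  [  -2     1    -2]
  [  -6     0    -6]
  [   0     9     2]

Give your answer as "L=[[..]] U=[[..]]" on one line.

L=[[1,0,0],[3,1,0],[0,-3,1]] U=[[-2,1,-2],[0,-3,0],[0,0,2]]

  r1 -= 3·r0 → [0,-3,0]
  r2 -= 0·r0 → [0,9,2]
  r2 -= -3·r1 → [0,0,2]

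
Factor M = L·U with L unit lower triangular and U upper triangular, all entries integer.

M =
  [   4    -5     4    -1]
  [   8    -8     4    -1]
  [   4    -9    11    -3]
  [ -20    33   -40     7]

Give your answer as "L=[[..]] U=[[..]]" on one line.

  R1 -= 2·R0 → [0,2,-4,1]
  R2 -= 1·R0 → [0,-4,7,-2]
  R3 -= -5·R0 → [0,8,-20,2]
  R2 -= -2·R1 → [0,0,-1,0]
  R3 -= 4·R1 → [0,0,-4,-2]
  R3 -= 4·R2 → [0,0,0,-2]

L=[[1,0,0,0],[2,1,0,0],[1,-2,1,0],[-5,4,4,1]] U=[[4,-5,4,-1],[0,2,-4,1],[0,0,-1,0],[0,0,0,-2]]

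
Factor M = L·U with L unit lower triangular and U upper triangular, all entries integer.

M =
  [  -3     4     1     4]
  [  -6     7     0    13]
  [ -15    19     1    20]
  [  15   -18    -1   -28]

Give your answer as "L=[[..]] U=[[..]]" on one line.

  R1 -= 2·R0 → [0,-1,-2,5]
  R2 -= 5·R0 → [0,-1,-4,0]
  R3 -= -5·R0 → [0,2,4,-8]
  R2 -= 1·R1 → [0,0,-2,-5]
  R3 -= -2·R1 → [0,0,0,2]
  R3 -= 0·R2 → [0,0,0,2]

L=[[1,0,0,0],[2,1,0,0],[5,1,1,0],[-5,-2,0,1]] U=[[-3,4,1,4],[0,-1,-2,5],[0,0,-2,-5],[0,0,0,2]]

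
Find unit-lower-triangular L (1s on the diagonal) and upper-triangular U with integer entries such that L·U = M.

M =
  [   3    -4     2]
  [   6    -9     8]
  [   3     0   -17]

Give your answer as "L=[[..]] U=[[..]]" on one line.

L=[[1,0,0],[2,1,0],[1,-4,1]] U=[[3,-4,2],[0,-1,4],[0,0,-3]]

  R1 -= 2·R0 → [0,-1,4]
  R2 -= 1·R0 → [0,4,-19]
  R2 -= -4·R1 → [0,0,-3]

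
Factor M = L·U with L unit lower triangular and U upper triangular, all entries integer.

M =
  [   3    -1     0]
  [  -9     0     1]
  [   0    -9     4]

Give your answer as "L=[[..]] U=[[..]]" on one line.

  r1 -= -3·r0 → [0,-3,1]
  r2 -= 0·r0 → [0,-9,4]
  r2 -= 3·r1 → [0,0,1]

L=[[1,0,0],[-3,1,0],[0,3,1]] U=[[3,-1,0],[0,-3,1],[0,0,1]]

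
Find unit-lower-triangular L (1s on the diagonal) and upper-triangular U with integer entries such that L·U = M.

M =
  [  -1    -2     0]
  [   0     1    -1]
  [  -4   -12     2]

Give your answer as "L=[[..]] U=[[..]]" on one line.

  r1 -= 0·r0 → [0,1,-1]
  r2 -= 4·r0 → [0,-4,2]
  r2 -= -4·r1 → [0,0,-2]

L=[[1,0,0],[0,1,0],[4,-4,1]] U=[[-1,-2,0],[0,1,-1],[0,0,-2]]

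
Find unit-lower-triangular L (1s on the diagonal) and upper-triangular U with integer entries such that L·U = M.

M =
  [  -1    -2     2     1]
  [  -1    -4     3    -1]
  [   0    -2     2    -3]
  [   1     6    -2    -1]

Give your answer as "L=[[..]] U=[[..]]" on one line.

  row1 -= 1·row0 → [0,-2,1,-2]
  row2 -= 0·row0 → [0,-2,2,-3]
  row3 -= -1·row0 → [0,4,0,0]
  row2 -= 1·row1 → [0,0,1,-1]
  row3 -= -2·row1 → [0,0,2,-4]
  row3 -= 2·row2 → [0,0,0,-2]

L=[[1,0,0,0],[1,1,0,0],[0,1,1,0],[-1,-2,2,1]] U=[[-1,-2,2,1],[0,-2,1,-2],[0,0,1,-1],[0,0,0,-2]]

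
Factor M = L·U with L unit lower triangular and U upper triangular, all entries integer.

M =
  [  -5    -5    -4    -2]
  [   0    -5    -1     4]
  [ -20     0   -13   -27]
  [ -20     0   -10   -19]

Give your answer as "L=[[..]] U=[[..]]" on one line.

L=[[1,0,0,0],[0,1,0,0],[4,-4,1,0],[4,-4,-2,1]] U=[[-5,-5,-4,-2],[0,-5,-1,4],[0,0,-1,-3],[0,0,0,-1]]

  R1 -= 0·R0 → [0,-5,-1,4]
  R2 -= 4·R0 → [0,20,3,-19]
  R3 -= 4·R0 → [0,20,6,-11]
  R2 -= -4·R1 → [0,0,-1,-3]
  R3 -= -4·R1 → [0,0,2,5]
  R3 -= -2·R2 → [0,0,0,-1]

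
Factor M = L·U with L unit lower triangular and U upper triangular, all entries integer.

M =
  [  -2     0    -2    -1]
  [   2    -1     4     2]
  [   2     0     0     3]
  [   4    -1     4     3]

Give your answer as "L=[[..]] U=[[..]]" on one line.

  R1 -= -1·R0 → [0,-1,2,1]
  R2 -= -1·R0 → [0,0,-2,2]
  R3 -= -2·R0 → [0,-1,0,1]
  R2 -= 0·R1 → [0,0,-2,2]
  R3 -= 1·R1 → [0,0,-2,0]
  R3 -= 1·R2 → [0,0,0,-2]

L=[[1,0,0,0],[-1,1,0,0],[-1,0,1,0],[-2,1,1,1]] U=[[-2,0,-2,-1],[0,-1,2,1],[0,0,-2,2],[0,0,0,-2]]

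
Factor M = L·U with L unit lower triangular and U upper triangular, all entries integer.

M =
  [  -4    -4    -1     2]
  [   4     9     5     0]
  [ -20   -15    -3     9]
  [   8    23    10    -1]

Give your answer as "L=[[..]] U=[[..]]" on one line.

L=[[1,0,0,0],[-1,1,0,0],[5,1,1,0],[-2,3,2,1]] U=[[-4,-4,-1,2],[0,5,4,2],[0,0,-2,-3],[0,0,0,3]]

  r1 -= -1·r0 → [0,5,4,2]
  r2 -= 5·r0 → [0,5,2,-1]
  r3 -= -2·r0 → [0,15,8,3]
  r2 -= 1·r1 → [0,0,-2,-3]
  r3 -= 3·r1 → [0,0,-4,-3]
  r3 -= 2·r2 → [0,0,0,3]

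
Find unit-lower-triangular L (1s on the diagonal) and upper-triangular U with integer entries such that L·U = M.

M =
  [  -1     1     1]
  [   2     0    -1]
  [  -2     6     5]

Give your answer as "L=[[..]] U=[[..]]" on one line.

L=[[1,0,0],[-2,1,0],[2,2,1]] U=[[-1,1,1],[0,2,1],[0,0,1]]

  R1 -= -2·R0 → [0,2,1]
  R2 -= 2·R0 → [0,4,3]
  R2 -= 2·R1 → [0,0,1]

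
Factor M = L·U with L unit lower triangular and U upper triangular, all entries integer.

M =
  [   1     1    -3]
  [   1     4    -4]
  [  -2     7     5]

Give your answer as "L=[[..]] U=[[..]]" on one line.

L=[[1,0,0],[1,1,0],[-2,3,1]] U=[[1,1,-3],[0,3,-1],[0,0,2]]

  R1 -= 1·R0 → [0,3,-1]
  R2 -= -2·R0 → [0,9,-1]
  R2 -= 3·R1 → [0,0,2]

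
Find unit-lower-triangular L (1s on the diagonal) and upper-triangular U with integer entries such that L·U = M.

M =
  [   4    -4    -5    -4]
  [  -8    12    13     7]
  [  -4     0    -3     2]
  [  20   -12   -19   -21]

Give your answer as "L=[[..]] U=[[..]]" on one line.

L=[[1,0,0,0],[-2,1,0,0],[-1,-1,1,0],[5,2,0,1]] U=[[4,-4,-5,-4],[0,4,3,-1],[0,0,-5,-3],[0,0,0,1]]

  R1 -= -2·R0 → [0,4,3,-1]
  R2 -= -1·R0 → [0,-4,-8,-2]
  R3 -= 5·R0 → [0,8,6,-1]
  R2 -= -1·R1 → [0,0,-5,-3]
  R3 -= 2·R1 → [0,0,0,1]
  R3 -= 0·R2 → [0,0,0,1]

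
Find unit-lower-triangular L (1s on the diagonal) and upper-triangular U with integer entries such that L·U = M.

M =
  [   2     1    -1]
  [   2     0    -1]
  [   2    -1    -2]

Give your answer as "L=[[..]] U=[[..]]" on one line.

L=[[1,0,0],[1,1,0],[1,2,1]] U=[[2,1,-1],[0,-1,0],[0,0,-1]]

  R1 -= 1·R0 → [0,-1,0]
  R2 -= 1·R0 → [0,-2,-1]
  R2 -= 2·R1 → [0,0,-1]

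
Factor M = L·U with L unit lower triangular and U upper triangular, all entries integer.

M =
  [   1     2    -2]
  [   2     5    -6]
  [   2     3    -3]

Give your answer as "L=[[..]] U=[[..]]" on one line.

  R1 -= 2·R0 → [0,1,-2]
  R2 -= 2·R0 → [0,-1,1]
  R2 -= -1·R1 → [0,0,-1]

L=[[1,0,0],[2,1,0],[2,-1,1]] U=[[1,2,-2],[0,1,-2],[0,0,-1]]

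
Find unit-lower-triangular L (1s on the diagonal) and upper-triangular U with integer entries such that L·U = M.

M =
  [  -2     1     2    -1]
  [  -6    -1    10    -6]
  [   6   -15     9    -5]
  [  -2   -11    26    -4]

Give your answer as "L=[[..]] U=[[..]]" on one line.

  r1 -= 3·r0 → [0,-4,4,-3]
  r2 -= -3·r0 → [0,-12,15,-8]
  r3 -= 1·r0 → [0,-12,24,-3]
  r2 -= 3·r1 → [0,0,3,1]
  r3 -= 3·r1 → [0,0,12,6]
  r3 -= 4·r2 → [0,0,0,2]

L=[[1,0,0,0],[3,1,0,0],[-3,3,1,0],[1,3,4,1]] U=[[-2,1,2,-1],[0,-4,4,-3],[0,0,3,1],[0,0,0,2]]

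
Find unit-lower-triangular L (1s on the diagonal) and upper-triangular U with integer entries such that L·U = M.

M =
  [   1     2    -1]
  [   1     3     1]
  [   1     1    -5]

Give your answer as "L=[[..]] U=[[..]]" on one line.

L=[[1,0,0],[1,1,0],[1,-1,1]] U=[[1,2,-1],[0,1,2],[0,0,-2]]

  r1 -= 1·r0 → [0,1,2]
  r2 -= 1·r0 → [0,-1,-4]
  r2 -= -1·r1 → [0,0,-2]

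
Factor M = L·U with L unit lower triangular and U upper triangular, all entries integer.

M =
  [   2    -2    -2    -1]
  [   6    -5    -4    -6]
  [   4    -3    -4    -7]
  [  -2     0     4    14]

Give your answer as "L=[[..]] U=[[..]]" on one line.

L=[[1,0,0,0],[3,1,0,0],[2,1,1,0],[-1,-2,-3,1]] U=[[2,-2,-2,-1],[0,1,2,-3],[0,0,-2,-2],[0,0,0,1]]

  row1 -= 3·row0 → [0,1,2,-3]
  row2 -= 2·row0 → [0,1,0,-5]
  row3 -= -1·row0 → [0,-2,2,13]
  row2 -= 1·row1 → [0,0,-2,-2]
  row3 -= -2·row1 → [0,0,6,7]
  row3 -= -3·row2 → [0,0,0,1]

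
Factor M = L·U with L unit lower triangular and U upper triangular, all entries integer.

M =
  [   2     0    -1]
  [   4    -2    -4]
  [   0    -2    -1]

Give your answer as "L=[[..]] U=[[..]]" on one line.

L=[[1,0,0],[2,1,0],[0,1,1]] U=[[2,0,-1],[0,-2,-2],[0,0,1]]

  row1 -= 2·row0 → [0,-2,-2]
  row2 -= 0·row0 → [0,-2,-1]
  row2 -= 1·row1 → [0,0,1]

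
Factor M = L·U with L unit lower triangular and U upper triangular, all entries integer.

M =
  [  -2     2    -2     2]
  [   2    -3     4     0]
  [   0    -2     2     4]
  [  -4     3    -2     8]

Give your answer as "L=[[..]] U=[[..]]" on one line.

L=[[1,0,0,0],[-1,1,0,0],[0,2,1,0],[2,1,0,1]] U=[[-2,2,-2,2],[0,-1,2,2],[0,0,-2,0],[0,0,0,2]]

  r1 -= -1·r0 → [0,-1,2,2]
  r2 -= 0·r0 → [0,-2,2,4]
  r3 -= 2·r0 → [0,-1,2,4]
  r2 -= 2·r1 → [0,0,-2,0]
  r3 -= 1·r1 → [0,0,0,2]
  r3 -= 0·r2 → [0,0,0,2]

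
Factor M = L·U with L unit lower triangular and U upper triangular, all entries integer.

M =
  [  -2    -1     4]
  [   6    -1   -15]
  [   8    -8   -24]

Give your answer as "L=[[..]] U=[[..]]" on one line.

L=[[1,0,0],[-3,1,0],[-4,3,1]] U=[[-2,-1,4],[0,-4,-3],[0,0,1]]

  row1 -= -3·row0 → [0,-4,-3]
  row2 -= -4·row0 → [0,-12,-8]
  row2 -= 3·row1 → [0,0,1]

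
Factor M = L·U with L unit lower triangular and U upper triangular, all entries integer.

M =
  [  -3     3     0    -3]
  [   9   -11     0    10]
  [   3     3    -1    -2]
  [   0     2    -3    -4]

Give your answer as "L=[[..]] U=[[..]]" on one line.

L=[[1,0,0,0],[-3,1,0,0],[-1,-3,1,0],[0,-1,3,1]] U=[[-3,3,0,-3],[0,-2,0,1],[0,0,-1,-2],[0,0,0,3]]

  R1 -= -3·R0 → [0,-2,0,1]
  R2 -= -1·R0 → [0,6,-1,-5]
  R3 -= 0·R0 → [0,2,-3,-4]
  R2 -= -3·R1 → [0,0,-1,-2]
  R3 -= -1·R1 → [0,0,-3,-3]
  R3 -= 3·R2 → [0,0,0,3]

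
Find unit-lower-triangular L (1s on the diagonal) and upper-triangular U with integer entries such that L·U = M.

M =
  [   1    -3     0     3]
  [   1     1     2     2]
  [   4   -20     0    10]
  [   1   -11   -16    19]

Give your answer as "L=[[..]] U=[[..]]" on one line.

  R1 -= 1·R0 → [0,4,2,-1]
  R2 -= 4·R0 → [0,-8,0,-2]
  R3 -= 1·R0 → [0,-8,-16,16]
  R2 -= -2·R1 → [0,0,4,-4]
  R3 -= -2·R1 → [0,0,-12,14]
  R3 -= -3·R2 → [0,0,0,2]

L=[[1,0,0,0],[1,1,0,0],[4,-2,1,0],[1,-2,-3,1]] U=[[1,-3,0,3],[0,4,2,-1],[0,0,4,-4],[0,0,0,2]]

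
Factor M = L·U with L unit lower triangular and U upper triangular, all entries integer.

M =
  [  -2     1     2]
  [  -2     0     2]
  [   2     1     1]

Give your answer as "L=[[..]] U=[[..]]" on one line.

  row1 -= 1·row0 → [0,-1,0]
  row2 -= -1·row0 → [0,2,3]
  row2 -= -2·row1 → [0,0,3]

L=[[1,0,0],[1,1,0],[-1,-2,1]] U=[[-2,1,2],[0,-1,0],[0,0,3]]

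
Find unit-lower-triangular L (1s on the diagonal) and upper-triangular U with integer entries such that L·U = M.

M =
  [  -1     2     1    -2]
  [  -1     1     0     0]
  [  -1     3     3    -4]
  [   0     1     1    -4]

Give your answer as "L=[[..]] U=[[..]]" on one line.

  row1 -= 1·row0 → [0,-1,-1,2]
  row2 -= 1·row0 → [0,1,2,-2]
  row3 -= 0·row0 → [0,1,1,-4]
  row2 -= -1·row1 → [0,0,1,0]
  row3 -= -1·row1 → [0,0,0,-2]
  row3 -= 0·row2 → [0,0,0,-2]

L=[[1,0,0,0],[1,1,0,0],[1,-1,1,0],[0,-1,0,1]] U=[[-1,2,1,-2],[0,-1,-1,2],[0,0,1,0],[0,0,0,-2]]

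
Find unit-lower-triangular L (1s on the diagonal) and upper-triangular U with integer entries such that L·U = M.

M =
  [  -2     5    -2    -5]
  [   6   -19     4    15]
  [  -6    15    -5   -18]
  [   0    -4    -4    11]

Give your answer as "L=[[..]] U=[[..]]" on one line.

  R1 -= -3·R0 → [0,-4,-2,0]
  R2 -= 3·R0 → [0,0,1,-3]
  R3 -= 0·R0 → [0,-4,-4,11]
  R2 -= 0·R1 → [0,0,1,-3]
  R3 -= 1·R1 → [0,0,-2,11]
  R3 -= -2·R2 → [0,0,0,5]

L=[[1,0,0,0],[-3,1,0,0],[3,0,1,0],[0,1,-2,1]] U=[[-2,5,-2,-5],[0,-4,-2,0],[0,0,1,-3],[0,0,0,5]]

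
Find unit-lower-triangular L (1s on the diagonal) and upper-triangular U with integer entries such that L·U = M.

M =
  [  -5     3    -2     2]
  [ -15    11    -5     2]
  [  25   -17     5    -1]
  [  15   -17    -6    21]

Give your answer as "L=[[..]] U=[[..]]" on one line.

  R1 -= 3·R0 → [0,2,1,-4]
  R2 -= -5·R0 → [0,-2,-5,9]
  R3 -= -3·R0 → [0,-8,-12,27]
  R2 -= -1·R1 → [0,0,-4,5]
  R3 -= -4·R1 → [0,0,-8,11]
  R3 -= 2·R2 → [0,0,0,1]

L=[[1,0,0,0],[3,1,0,0],[-5,-1,1,0],[-3,-4,2,1]] U=[[-5,3,-2,2],[0,2,1,-4],[0,0,-4,5],[0,0,0,1]]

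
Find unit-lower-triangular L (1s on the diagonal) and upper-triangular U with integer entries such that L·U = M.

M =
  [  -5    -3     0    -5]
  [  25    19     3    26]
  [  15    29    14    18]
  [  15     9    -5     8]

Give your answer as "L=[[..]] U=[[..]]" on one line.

  row1 -= -5·row0 → [0,4,3,1]
  row2 -= -3·row0 → [0,20,14,3]
  row3 -= -3·row0 → [0,0,-5,-7]
  row2 -= 5·row1 → [0,0,-1,-2]
  row3 -= 0·row1 → [0,0,-5,-7]
  row3 -= 5·row2 → [0,0,0,3]

L=[[1,0,0,0],[-5,1,0,0],[-3,5,1,0],[-3,0,5,1]] U=[[-5,-3,0,-5],[0,4,3,1],[0,0,-1,-2],[0,0,0,3]]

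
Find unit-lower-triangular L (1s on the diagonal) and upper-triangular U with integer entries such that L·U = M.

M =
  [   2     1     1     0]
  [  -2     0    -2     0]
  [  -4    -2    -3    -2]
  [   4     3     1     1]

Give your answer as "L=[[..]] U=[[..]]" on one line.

  row1 -= -1·row0 → [0,1,-1,0]
  row2 -= -2·row0 → [0,0,-1,-2]
  row3 -= 2·row0 → [0,1,-1,1]
  row2 -= 0·row1 → [0,0,-1,-2]
  row3 -= 1·row1 → [0,0,0,1]
  row3 -= 0·row2 → [0,0,0,1]

L=[[1,0,0,0],[-1,1,0,0],[-2,0,1,0],[2,1,0,1]] U=[[2,1,1,0],[0,1,-1,0],[0,0,-1,-2],[0,0,0,1]]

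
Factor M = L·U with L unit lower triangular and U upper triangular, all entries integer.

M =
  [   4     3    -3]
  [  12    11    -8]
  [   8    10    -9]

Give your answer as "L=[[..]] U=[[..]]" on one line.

L=[[1,0,0],[3,1,0],[2,2,1]] U=[[4,3,-3],[0,2,1],[0,0,-5]]

  R1 -= 3·R0 → [0,2,1]
  R2 -= 2·R0 → [0,4,-3]
  R2 -= 2·R1 → [0,0,-5]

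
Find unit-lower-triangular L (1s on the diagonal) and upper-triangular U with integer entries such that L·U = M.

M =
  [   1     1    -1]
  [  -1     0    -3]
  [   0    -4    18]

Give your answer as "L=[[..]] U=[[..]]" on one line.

  r1 -= -1·r0 → [0,1,-4]
  r2 -= 0·r0 → [0,-4,18]
  r2 -= -4·r1 → [0,0,2]

L=[[1,0,0],[-1,1,0],[0,-4,1]] U=[[1,1,-1],[0,1,-4],[0,0,2]]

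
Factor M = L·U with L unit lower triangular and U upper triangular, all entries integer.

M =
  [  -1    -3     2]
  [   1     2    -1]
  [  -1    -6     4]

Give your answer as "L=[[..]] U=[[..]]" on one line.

L=[[1,0,0],[-1,1,0],[1,3,1]] U=[[-1,-3,2],[0,-1,1],[0,0,-1]]

  row1 -= -1·row0 → [0,-1,1]
  row2 -= 1·row0 → [0,-3,2]
  row2 -= 3·row1 → [0,0,-1]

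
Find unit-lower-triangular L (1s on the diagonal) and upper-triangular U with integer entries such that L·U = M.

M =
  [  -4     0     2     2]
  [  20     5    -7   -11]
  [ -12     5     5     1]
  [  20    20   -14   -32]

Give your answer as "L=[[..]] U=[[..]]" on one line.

  R1 -= -5·R0 → [0,5,3,-1]
  R2 -= 3·R0 → [0,5,-1,-5]
  R3 -= -5·R0 → [0,20,-4,-22]
  R2 -= 1·R1 → [0,0,-4,-4]
  R3 -= 4·R1 → [0,0,-16,-18]
  R3 -= 4·R2 → [0,0,0,-2]

L=[[1,0,0,0],[-5,1,0,0],[3,1,1,0],[-5,4,4,1]] U=[[-4,0,2,2],[0,5,3,-1],[0,0,-4,-4],[0,0,0,-2]]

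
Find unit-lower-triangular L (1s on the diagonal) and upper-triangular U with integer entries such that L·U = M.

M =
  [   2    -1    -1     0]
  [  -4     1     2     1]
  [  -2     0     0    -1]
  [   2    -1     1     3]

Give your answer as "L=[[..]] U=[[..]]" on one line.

  R1 -= -2·R0 → [0,-1,0,1]
  R2 -= -1·R0 → [0,-1,-1,-1]
  R3 -= 1·R0 → [0,0,2,3]
  R2 -= 1·R1 → [0,0,-1,-2]
  R3 -= 0·R1 → [0,0,2,3]
  R3 -= -2·R2 → [0,0,0,-1]

L=[[1,0,0,0],[-2,1,0,0],[-1,1,1,0],[1,0,-2,1]] U=[[2,-1,-1,0],[0,-1,0,1],[0,0,-1,-2],[0,0,0,-1]]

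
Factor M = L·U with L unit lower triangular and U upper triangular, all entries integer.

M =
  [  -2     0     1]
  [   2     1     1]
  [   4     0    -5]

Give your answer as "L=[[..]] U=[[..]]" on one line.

L=[[1,0,0],[-1,1,0],[-2,0,1]] U=[[-2,0,1],[0,1,2],[0,0,-3]]

  r1 -= -1·r0 → [0,1,2]
  r2 -= -2·r0 → [0,0,-3]
  r2 -= 0·r1 → [0,0,-3]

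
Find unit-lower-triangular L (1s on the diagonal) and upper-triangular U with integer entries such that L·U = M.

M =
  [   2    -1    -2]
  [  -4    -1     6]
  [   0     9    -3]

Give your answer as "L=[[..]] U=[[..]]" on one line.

L=[[1,0,0],[-2,1,0],[0,-3,1]] U=[[2,-1,-2],[0,-3,2],[0,0,3]]

  R1 -= -2·R0 → [0,-3,2]
  R2 -= 0·R0 → [0,9,-3]
  R2 -= -3·R1 → [0,0,3]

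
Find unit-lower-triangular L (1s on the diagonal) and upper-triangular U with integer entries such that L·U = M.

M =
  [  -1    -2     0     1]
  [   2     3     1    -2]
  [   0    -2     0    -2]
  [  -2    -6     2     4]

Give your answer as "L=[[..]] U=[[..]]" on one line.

  r1 -= -2·r0 → [0,-1,1,0]
  r2 -= 0·r0 → [0,-2,0,-2]
  r3 -= 2·r0 → [0,-2,2,2]
  r2 -= 2·r1 → [0,0,-2,-2]
  r3 -= 2·r1 → [0,0,0,2]
  r3 -= 0·r2 → [0,0,0,2]

L=[[1,0,0,0],[-2,1,0,0],[0,2,1,0],[2,2,0,1]] U=[[-1,-2,0,1],[0,-1,1,0],[0,0,-2,-2],[0,0,0,2]]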